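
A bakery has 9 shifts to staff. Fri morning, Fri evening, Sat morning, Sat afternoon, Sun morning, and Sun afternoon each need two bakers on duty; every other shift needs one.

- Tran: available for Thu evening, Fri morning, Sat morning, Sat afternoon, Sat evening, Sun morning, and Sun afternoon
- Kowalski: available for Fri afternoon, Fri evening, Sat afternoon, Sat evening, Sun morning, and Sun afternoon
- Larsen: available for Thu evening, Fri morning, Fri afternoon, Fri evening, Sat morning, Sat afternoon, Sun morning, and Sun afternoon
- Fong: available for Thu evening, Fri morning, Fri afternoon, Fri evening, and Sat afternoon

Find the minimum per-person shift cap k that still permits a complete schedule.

4

With 4 bakers and 15 worker-slots to fill, someone must work at least ⌈15/4⌉ = 4 shifts, so k ≥ 4.
k = 4 works: Thu evening→Tran, Fri morning→Tran+Larsen, Fri afternoon→Fong, Fri evening→Kowalski+Fong, Sat morning→Tran+Larsen, Sat afternoon→Kowalski+Fong, Sat evening→Tran, Sun morning→Kowalski+Larsen, Sun afternoon→Kowalski+Larsen.
Loads: Tran 4, Kowalski 4, Larsen 4, Fong 3 — all ≤ 4.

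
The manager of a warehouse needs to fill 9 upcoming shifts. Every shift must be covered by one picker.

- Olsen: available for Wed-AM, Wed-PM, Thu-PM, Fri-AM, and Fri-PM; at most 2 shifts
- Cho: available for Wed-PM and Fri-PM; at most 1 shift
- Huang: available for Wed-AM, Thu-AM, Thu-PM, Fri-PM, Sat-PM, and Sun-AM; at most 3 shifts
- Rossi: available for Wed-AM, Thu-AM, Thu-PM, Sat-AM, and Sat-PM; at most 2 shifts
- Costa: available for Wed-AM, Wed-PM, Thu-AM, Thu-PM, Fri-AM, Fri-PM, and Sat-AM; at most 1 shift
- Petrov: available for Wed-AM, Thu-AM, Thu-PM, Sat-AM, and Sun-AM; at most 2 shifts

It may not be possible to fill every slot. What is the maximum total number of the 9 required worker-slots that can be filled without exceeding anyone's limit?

9

Total capacity across all pickers is 2+1+3+2+1+2 = 11, and 9 slots are needed, so at most 9 can be filled.
An assignment achieving 9: Wed-AM→Rossi, Wed-PM→Olsen, Thu-AM→Huang, Thu-PM→Costa, Fri-AM→Olsen, Fri-PM→Cho, Sat-AM→Rossi, Sat-PM→Huang, Sun-AM→Huang.
Loads: Olsen 2/2, Cho 1/1, Huang 3/3, Rossi 2/2, Costa 1/1, Petrov 0/2.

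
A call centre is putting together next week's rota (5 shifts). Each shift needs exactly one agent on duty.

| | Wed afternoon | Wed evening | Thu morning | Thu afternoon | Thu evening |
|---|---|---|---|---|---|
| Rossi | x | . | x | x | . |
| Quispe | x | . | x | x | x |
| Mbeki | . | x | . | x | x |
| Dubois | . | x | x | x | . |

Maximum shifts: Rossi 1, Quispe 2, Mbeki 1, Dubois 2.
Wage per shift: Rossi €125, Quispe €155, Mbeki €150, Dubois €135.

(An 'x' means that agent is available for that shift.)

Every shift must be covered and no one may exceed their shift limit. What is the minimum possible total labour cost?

Picking the cheapest available agent for each shift independently would cost €660, but that ignores the shift limits.
An optimal schedule: Wed afternoon→Rossi, Wed evening→Dubois, Thu morning→Dubois, Thu afternoon→Quispe, Thu evening→Mbeki.
Total: 125 + 135 + 135 + 155 + 150 = €700.

€700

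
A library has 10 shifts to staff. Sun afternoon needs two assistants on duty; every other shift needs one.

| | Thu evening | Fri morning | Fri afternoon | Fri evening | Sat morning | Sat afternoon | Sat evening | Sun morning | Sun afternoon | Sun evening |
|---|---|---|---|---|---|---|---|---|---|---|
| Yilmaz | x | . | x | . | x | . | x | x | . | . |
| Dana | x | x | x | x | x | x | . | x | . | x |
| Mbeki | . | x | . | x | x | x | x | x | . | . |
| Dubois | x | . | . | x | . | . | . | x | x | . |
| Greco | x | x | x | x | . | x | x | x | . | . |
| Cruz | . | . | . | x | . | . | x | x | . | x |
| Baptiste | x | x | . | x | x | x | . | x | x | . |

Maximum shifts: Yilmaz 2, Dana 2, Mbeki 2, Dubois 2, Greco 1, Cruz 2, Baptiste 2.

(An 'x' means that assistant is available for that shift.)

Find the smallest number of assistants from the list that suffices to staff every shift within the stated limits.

11 slots to fill and no one can take more than 2, so at least ⌈11/2⌉ = 6 assistants are needed.
Yilmaz, Dana, Mbeki, Dubois, Greco, and Baptiste alone can cover everything: Thu evening→Dubois, Fri morning→Dana, Fri afternoon→Yilmaz, Fri evening→Greco, Sat morning→Mbeki, Sat afternoon→Mbeki, Sat evening→Yilmaz, Sun morning→Baptiste, Sun afternoon→Dubois+Baptiste, Sun evening→Dana.

6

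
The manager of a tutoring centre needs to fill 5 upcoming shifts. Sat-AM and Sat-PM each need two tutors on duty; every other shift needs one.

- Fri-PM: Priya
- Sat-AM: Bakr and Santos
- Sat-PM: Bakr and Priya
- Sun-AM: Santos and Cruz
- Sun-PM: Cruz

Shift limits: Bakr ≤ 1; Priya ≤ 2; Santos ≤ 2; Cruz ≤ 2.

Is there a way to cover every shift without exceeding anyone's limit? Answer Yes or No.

Total capacity is 7 and 7 slots are needed, so capacity alone doesn't rule it out.
Shifts {Sat-AM, Sat-PM} need 4 worker-slots in total, but the tutors available for any of those shifts (Bakr, Priya, and Santos) can supply at most 3 among them. So no valid schedule exists.

No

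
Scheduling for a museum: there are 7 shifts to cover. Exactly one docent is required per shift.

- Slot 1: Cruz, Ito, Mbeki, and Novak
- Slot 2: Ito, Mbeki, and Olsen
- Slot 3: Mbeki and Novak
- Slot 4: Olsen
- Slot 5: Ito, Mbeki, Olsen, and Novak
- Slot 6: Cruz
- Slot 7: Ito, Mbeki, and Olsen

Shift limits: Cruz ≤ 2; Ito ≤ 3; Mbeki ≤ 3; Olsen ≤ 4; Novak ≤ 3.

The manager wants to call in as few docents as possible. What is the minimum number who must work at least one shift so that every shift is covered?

3

7 slots to fill and no one can take more than 4, so at least ⌈7/4⌉ = 2 docents are needed.
Shifts {Slot 3, Slot 4, Slot 6} need 3 slots, but among the docents available for them (Cruz, Mbeki, Olsen, and Novak) any 2 together supply at most 2. So 2 docents are not enough.
Cruz, Mbeki, and Olsen alone can cover everything: Slot 1→Cruz, Slot 2→Mbeki, Slot 3→Mbeki, Slot 4→Olsen, Slot 5→Mbeki, Slot 6→Cruz, Slot 7→Olsen.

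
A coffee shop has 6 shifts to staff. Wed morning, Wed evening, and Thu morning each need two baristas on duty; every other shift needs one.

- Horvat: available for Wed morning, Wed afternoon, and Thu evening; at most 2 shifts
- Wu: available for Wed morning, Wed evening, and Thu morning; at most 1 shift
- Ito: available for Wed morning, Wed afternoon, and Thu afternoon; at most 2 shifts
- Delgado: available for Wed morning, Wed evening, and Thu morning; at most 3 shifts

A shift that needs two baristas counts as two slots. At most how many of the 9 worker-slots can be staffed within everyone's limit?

Total capacity across all baristas is 2+1+2+3 = 8, and 9 slots are needed, so at most 8 can be filled.
An assignment achieving 8: Wed morning→Ito+Delgado, Wed afternoon→Horvat, Wed evening→Wu+Delgado, Thu morning→Delgado, Thu afternoon→Ito, Thu evening→Horvat.
Loads: Horvat 2/2, Wu 1/1, Ito 2/2, Delgado 3/3.

8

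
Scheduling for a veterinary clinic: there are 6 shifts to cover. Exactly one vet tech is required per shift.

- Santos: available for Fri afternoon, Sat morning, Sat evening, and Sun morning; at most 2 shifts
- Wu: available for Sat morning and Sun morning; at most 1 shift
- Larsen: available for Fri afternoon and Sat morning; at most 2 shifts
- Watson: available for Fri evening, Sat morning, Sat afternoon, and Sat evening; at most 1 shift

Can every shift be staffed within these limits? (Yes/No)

Total capacity is 6 and 6 slots are needed, so capacity alone doesn't rule it out.
Shifts {Fri evening, Sat afternoon} need 2 worker-slots in total, but the vet techs available for any of those shifts (Watson) can supply at most 1 among them. So no valid schedule exists.

No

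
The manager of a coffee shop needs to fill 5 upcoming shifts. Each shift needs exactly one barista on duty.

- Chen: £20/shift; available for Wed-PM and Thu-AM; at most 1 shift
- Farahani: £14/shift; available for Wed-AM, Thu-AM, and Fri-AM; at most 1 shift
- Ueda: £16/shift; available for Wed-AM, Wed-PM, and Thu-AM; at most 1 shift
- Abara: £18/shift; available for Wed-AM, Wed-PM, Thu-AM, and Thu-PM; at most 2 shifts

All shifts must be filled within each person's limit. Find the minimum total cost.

£86

Thu-PM can only be covered by Abara, so that assignment is forced.
Fri-AM can only be covered by Farahani, so that assignment is forced.
Picking the cheapest available barista for each shift independently would cost £76, but that ignores the shift limits.
An optimal schedule: Wed-AM→Ueda, Wed-PM→Chen, Thu-AM→Abara, Thu-PM→Abara, Fri-AM→Farahani.
Total: 16 + 20 + 18 + 18 + 14 = £86.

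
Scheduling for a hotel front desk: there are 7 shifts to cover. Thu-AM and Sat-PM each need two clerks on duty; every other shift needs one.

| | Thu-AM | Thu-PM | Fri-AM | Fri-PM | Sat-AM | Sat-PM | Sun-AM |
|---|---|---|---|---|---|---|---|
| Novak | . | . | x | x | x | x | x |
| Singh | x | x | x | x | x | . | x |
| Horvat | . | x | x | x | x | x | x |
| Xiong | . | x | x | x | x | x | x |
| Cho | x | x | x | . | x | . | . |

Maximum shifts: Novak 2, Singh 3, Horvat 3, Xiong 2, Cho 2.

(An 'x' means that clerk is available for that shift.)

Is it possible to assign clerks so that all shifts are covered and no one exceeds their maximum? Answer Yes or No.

Thu-AM can only be covered by Singh and Cho, so that assignment is forced.
One valid schedule: Thu-AM→Singh+Cho, Thu-PM→Singh, Fri-AM→Horvat, Fri-PM→Novak, Sat-AM→Horvat, Sat-PM→Novak+Horvat, Sun-AM→Singh.
Loads: Novak 2/2, Singh 3/3, Horvat 3/3, Xiong 0/2, Cho 1/2 — all within limits.

Yes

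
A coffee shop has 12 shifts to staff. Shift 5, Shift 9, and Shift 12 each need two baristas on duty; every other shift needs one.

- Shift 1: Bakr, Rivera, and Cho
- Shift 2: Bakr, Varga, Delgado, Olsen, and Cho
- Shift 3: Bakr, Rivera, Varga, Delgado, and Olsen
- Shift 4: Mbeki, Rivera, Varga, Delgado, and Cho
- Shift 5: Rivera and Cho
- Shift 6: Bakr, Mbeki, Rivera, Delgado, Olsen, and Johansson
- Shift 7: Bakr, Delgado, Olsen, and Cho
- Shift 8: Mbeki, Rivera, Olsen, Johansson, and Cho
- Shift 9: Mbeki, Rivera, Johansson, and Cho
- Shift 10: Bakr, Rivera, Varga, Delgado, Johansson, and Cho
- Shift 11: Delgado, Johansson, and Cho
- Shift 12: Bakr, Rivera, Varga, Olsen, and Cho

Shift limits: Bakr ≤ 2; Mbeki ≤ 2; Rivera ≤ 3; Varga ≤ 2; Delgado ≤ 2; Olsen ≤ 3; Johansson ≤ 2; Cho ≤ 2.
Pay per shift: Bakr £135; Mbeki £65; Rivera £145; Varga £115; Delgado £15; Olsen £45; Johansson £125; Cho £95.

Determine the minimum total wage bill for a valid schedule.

Shift 5 can only be covered by Rivera and Cho, so that assignment is forced.
Picking the cheapest available barista for each shift independently would cost £785, but that ignores the shift limits.
An optimal schedule: Shift 1→Cho, Shift 2→Olsen, Shift 3→Olsen, Shift 4→Mbeki, Shift 5→Cho+Rivera, Shift 6→Johansson, Shift 7→Delgado, Shift 8→Olsen, Shift 9→Mbeki+Johansson, Shift 10→Varga, Shift 11→Delgado, Shift 12→Varga+Bakr.
Total: 95 + 45 + 45 + 65 + 95 + 145 + 125 + 15 + 45 + 65 + 125 + 115 + 15 + 115 + 135 = £1245.

£1245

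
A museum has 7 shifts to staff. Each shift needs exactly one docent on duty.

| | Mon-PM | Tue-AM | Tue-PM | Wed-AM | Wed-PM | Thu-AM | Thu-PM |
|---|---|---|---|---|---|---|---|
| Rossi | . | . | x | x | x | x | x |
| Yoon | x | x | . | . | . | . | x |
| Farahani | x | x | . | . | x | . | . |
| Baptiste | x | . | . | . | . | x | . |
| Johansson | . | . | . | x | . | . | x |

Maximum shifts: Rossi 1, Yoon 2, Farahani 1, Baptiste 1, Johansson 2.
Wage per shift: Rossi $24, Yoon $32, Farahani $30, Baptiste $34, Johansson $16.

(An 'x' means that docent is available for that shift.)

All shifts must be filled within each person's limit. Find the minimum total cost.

$184

Tue-PM can only be covered by Rossi, so that assignment is forced.
Picking the cheapest available docent for each shift independently would cost $164, but that ignores the shift limits.
An optimal schedule: Mon-PM→Yoon, Tue-AM→Yoon, Tue-PM→Rossi, Wed-AM→Johansson, Wed-PM→Farahani, Thu-AM→Baptiste, Thu-PM→Johansson.
Total: 32 + 32 + 24 + 16 + 30 + 34 + 16 = $184.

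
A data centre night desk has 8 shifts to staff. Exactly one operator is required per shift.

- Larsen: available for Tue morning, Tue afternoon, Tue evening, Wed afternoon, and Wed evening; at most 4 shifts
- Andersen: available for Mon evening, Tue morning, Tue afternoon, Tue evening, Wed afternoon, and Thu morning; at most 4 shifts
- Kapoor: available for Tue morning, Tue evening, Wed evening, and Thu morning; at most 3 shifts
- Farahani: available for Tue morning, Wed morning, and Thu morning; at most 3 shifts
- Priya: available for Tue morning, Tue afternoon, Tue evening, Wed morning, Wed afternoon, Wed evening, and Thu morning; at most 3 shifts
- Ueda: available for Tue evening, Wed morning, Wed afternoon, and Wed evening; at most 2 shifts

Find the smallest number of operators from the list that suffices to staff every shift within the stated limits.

3

8 slots to fill and no one can take more than 4, so at least ⌈8/4⌉ = 2 operators are needed.
No set of 2 operators can cover every shift (each such set leaves at least one shift with no one available or exceeds a cap).
Larsen, Andersen, and Farahani alone can cover everything: Mon evening→Andersen, Tue morning→Andersen, Tue afternoon→Larsen, Tue evening→Larsen, Wed morning→Farahani, Wed afternoon→Larsen, Wed evening→Larsen, Thu morning→Andersen.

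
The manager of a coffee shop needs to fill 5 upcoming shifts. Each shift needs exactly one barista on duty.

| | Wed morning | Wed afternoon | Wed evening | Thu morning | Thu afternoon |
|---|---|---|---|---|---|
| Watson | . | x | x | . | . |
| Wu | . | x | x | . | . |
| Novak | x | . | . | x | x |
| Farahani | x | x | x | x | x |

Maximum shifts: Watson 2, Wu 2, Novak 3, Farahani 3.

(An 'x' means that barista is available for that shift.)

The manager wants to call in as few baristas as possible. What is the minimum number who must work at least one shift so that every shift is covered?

2

5 slots to fill and no one can take more than 3, so at least ⌈5/3⌉ = 2 baristas are needed.
Watson and Novak alone can cover everything: Wed morning→Novak, Wed afternoon→Watson, Wed evening→Watson, Thu morning→Novak, Thu afternoon→Novak.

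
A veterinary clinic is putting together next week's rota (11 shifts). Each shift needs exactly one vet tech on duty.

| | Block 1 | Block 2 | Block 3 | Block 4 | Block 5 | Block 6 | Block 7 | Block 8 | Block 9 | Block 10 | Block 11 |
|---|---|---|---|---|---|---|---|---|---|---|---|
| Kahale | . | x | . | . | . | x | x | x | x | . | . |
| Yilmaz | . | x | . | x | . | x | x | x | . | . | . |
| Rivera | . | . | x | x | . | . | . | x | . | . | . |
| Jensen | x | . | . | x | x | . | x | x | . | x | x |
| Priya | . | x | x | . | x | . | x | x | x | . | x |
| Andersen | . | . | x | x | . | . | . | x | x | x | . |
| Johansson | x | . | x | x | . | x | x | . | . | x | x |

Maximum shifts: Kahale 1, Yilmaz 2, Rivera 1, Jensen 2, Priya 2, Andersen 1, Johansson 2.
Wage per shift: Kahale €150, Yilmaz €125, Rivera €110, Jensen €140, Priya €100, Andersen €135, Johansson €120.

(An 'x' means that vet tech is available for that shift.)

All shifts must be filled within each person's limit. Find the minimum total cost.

€1365

Picking the cheapest available vet tech for each shift independently would cost €1170, but that ignores the shift limits.
An optimal schedule: Block 1→Jensen, Block 2→Kahale, Block 3→Rivera, Block 4→Johansson, Block 5→Jensen, Block 6→Yilmaz, Block 7→Johansson, Block 8→Yilmaz, Block 9→Priya, Block 10→Andersen, Block 11→Priya.
Total: 140 + 150 + 110 + 120 + 140 + 125 + 120 + 125 + 100 + 135 + 100 = €1365.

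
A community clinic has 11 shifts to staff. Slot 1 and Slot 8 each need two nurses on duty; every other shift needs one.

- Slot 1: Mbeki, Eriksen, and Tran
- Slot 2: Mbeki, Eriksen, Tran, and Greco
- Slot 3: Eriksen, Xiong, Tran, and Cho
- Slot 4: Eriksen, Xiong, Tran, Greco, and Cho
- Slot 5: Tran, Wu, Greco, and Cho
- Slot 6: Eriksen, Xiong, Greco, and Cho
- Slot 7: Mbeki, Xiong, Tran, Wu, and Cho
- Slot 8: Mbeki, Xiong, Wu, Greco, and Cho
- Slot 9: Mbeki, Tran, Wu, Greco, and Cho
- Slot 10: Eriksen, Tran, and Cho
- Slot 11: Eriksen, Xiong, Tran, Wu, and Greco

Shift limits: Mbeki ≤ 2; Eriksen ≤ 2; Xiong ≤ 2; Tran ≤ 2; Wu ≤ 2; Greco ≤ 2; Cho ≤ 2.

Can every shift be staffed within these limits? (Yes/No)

One valid schedule: Slot 1→Mbeki+Eriksen, Slot 2→Mbeki, Slot 3→Xiong, Slot 4→Tran, Slot 5→Tran, Slot 6→Xiong, Slot 7→Wu, Slot 8→Greco+Cho, Slot 9→Wu, Slot 10→Eriksen, Slot 11→Greco.
Loads: Mbeki 2/2, Eriksen 2/2, Xiong 2/2, Tran 2/2, Wu 2/2, Greco 2/2, Cho 1/2 — all within limits.

Yes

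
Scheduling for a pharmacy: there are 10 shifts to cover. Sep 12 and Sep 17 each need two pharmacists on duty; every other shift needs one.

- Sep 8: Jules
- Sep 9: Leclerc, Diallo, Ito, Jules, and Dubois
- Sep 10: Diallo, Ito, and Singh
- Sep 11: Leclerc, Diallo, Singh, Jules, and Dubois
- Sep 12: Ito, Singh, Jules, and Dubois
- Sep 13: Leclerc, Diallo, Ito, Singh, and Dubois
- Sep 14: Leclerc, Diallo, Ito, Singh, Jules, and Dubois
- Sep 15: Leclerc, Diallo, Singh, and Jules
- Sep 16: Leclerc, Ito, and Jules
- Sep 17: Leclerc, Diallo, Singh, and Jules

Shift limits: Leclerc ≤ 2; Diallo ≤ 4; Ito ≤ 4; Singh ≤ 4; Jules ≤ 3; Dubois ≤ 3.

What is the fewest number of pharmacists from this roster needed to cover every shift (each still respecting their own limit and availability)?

4

12 slots to fill and no one can take more than 4, so at least ⌈12/4⌉ = 3 pharmacists are needed.
No set of 3 pharmacists can cover every shift (each such set leaves at least one shift with no one available or exceeds a cap).
Leclerc, Diallo, Ito, and Jules alone can cover everything: Sep 8→Jules, Sep 9→Diallo, Sep 10→Diallo, Sep 11→Leclerc, Sep 12→Ito+Jules, Sep 13→Leclerc, Sep 14→Ito, Sep 15→Diallo, Sep 16→Ito, Sep 17→Diallo+Jules.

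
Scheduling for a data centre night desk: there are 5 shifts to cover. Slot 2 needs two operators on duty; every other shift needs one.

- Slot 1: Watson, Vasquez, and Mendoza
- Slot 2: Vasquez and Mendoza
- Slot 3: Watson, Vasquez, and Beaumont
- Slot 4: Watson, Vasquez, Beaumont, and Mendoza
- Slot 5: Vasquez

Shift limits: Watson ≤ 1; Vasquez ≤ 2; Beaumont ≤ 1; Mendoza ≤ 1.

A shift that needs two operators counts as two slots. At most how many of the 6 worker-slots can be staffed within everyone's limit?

Total capacity across all operators is 1+2+1+1 = 5, and 6 slots are needed, so at most 5 can be filled.
An assignment achieving 5: Slot 1→Watson, Slot 2→Vasquez+Mendoza, Slot 3→Beaumont, Slot 5→Vasquez.
Loads: Watson 1/1, Vasquez 2/2, Beaumont 1/1, Mendoza 1/1.

5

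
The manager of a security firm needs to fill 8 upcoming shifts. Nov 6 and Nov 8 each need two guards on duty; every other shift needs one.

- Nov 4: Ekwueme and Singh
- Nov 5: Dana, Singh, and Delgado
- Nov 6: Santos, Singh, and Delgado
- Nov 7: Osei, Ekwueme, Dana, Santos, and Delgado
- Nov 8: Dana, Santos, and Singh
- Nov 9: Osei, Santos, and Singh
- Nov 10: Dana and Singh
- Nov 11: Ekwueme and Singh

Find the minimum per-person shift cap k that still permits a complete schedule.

2

With 6 guards and 10 worker-slots to fill, someone must work at least ⌈10/6⌉ = 2 shifts, so k ≥ 2.
k = 2 works: Nov 4→Ekwueme, Nov 5→Dana, Nov 6→Santos+Singh, Nov 7→Osei, Nov 8→Santos+Singh, Nov 9→Osei, Nov 10→Dana, Nov 11→Ekwueme.
Loads: Osei 2, Ekwueme 2, Dana 2, Santos 2, Singh 2, Delgado 0 — all ≤ 2.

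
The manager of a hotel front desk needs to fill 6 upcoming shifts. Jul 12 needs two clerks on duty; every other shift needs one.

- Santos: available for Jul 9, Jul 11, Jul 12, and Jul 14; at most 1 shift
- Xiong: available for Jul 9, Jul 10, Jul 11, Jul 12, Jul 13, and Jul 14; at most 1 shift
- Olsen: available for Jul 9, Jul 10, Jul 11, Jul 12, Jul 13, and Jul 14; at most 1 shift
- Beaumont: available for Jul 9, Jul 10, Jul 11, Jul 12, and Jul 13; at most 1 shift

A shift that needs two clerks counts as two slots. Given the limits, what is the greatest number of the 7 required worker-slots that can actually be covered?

4

Total capacity across all clerks is 1+1+1+1 = 4, and 7 slots are needed, so at most 4 can be filled.
An assignment achieving 4: Jul 9→Beaumont, Jul 10→Xiong, Jul 13→Olsen, Jul 14→Santos.
Loads: Santos 1/1, Xiong 1/1, Olsen 1/1, Beaumont 1/1.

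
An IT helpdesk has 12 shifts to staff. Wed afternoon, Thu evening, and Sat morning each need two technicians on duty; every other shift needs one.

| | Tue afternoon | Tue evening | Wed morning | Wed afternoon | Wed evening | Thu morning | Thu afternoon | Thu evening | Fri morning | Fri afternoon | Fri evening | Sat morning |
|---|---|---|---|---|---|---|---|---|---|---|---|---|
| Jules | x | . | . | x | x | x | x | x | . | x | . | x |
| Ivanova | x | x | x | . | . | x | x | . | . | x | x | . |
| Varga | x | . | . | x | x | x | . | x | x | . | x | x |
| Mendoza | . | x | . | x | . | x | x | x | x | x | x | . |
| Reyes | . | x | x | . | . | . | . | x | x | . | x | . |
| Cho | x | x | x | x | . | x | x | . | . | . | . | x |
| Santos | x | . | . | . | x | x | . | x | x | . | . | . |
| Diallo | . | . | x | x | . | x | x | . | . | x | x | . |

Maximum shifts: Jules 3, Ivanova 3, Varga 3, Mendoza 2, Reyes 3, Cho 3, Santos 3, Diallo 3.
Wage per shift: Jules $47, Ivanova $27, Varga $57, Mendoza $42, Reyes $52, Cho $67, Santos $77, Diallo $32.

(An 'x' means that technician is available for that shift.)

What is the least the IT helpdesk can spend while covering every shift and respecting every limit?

$615

Picking the cheapest available technician for each shift independently would cost $545, but that ignores the shift limits.
An optimal schedule: Tue afternoon→Jules, Tue evening→Ivanova, Wed morning→Ivanova, Wed afternoon→Diallo+Mendoza, Wed evening→Jules, Thu morning→Diallo, Thu afternoon→Diallo, Thu evening→Mendoza+Reyes, Fri morning→Reyes, Fri afternoon→Ivanova, Fri evening→Reyes, Sat morning→Jules+Varga.
Total: 47 + 27 + 27 + 32 + 42 + 47 + 32 + 32 + 42 + 52 + 52 + 27 + 52 + 47 + 57 = $615.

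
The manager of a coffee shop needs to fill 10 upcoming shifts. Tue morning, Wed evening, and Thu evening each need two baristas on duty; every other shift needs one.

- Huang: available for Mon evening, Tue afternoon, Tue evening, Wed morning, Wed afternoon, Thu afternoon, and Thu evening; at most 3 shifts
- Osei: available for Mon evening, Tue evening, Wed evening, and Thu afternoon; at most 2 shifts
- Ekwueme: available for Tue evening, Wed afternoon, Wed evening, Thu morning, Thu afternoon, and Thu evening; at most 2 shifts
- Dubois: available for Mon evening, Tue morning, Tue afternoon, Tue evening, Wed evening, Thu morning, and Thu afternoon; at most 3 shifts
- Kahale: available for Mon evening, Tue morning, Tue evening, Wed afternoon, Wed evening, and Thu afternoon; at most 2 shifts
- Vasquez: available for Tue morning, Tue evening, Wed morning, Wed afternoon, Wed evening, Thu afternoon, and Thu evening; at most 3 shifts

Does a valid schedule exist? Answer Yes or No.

Yes

One valid schedule: Mon evening→Osei, Tue morning→Dubois+Kahale, Tue afternoon→Huang, Tue evening→Osei, Wed morning→Huang, Wed afternoon→Kahale, Wed evening→Dubois+Vasquez, Thu morning→Ekwueme, Thu afternoon→Dubois, Thu evening→Huang+Ekwueme.
Loads: Huang 3/3, Osei 2/2, Ekwueme 2/2, Dubois 3/3, Kahale 2/2, Vasquez 1/3 — all within limits.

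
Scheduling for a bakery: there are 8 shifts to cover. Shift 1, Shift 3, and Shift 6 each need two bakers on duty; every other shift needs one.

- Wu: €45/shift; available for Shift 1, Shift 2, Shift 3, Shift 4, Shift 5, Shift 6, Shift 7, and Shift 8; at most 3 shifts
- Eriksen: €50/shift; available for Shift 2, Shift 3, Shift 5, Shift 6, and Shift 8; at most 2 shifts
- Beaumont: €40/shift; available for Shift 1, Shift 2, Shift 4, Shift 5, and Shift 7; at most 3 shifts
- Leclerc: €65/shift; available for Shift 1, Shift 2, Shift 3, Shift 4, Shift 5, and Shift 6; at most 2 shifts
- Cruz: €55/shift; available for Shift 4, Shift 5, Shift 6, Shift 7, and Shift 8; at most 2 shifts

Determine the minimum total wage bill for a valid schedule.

Picking the cheapest available baker for each shift independently would cost €480, but that ignores the shift limits.
An optimal schedule: Shift 1→Beaumont+Wu, Shift 2→Beaumont, Shift 3→Wu+Eriksen, Shift 4→Cruz, Shift 5→Eriksen, Shift 6→Cruz+Leclerc, Shift 7→Beaumont, Shift 8→Wu.
Total: 40 + 45 + 40 + 45 + 50 + 55 + 50 + 55 + 65 + 40 + 45 = €530.

€530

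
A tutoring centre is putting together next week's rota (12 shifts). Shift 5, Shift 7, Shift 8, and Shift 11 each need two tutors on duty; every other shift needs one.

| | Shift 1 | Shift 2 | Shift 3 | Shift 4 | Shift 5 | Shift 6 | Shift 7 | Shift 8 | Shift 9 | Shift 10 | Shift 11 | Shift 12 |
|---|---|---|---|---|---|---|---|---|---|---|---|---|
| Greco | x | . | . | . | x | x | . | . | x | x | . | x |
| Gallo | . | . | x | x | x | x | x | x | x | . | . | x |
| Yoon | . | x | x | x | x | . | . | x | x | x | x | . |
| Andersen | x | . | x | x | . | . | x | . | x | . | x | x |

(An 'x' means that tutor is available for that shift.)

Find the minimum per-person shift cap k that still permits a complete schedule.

With 4 tutors and 16 worker-slots to fill, someone must work at least ⌈16/4⌉ = 4 shifts, so k ≥ 4.
k = 4 works: Shift 1→Greco, Shift 2→Yoon, Shift 3→Gallo, Shift 4→Gallo, Shift 5→Greco+Yoon, Shift 6→Greco, Shift 7→Gallo+Andersen, Shift 8→Gallo+Yoon, Shift 9→Andersen, Shift 10→Greco, Shift 11→Yoon+Andersen, Shift 12→Andersen.
Loads: Greco 4, Gallo 4, Yoon 4, Andersen 4 — all ≤ 4.

4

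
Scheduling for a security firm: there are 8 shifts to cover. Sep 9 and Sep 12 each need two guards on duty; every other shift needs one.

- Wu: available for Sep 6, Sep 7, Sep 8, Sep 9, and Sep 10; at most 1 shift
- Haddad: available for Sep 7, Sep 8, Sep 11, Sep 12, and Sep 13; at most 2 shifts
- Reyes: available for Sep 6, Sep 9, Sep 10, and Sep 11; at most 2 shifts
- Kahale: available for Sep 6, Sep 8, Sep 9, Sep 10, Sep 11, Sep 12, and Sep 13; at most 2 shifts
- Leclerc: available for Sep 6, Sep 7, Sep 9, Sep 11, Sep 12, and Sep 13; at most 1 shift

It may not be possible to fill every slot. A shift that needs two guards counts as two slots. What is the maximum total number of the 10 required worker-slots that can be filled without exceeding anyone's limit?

Total capacity across all guards is 1+2+2+2+1 = 8, and 10 slots are needed, so at most 8 can be filled.
An assignment achieving 8: Sep 6→Reyes, Sep 7→Wu, Sep 8→Haddad, Sep 9→Leclerc, Sep 10→Reyes, Sep 12→Haddad+Kahale, Sep 13→Kahale.
Loads: Wu 1/1, Haddad 2/2, Reyes 2/2, Kahale 2/2, Leclerc 1/1.

8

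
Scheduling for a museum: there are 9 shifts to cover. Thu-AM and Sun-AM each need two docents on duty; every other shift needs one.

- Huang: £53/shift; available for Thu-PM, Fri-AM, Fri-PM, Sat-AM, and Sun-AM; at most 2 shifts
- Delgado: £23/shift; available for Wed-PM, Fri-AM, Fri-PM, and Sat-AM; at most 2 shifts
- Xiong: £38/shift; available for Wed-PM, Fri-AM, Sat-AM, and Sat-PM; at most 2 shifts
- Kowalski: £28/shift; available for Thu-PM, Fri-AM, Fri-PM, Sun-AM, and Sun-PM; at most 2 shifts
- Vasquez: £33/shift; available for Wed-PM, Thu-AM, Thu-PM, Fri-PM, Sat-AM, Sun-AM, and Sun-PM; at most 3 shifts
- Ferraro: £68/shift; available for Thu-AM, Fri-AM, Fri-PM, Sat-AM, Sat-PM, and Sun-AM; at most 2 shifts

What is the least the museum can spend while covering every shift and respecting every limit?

£398

Thu-AM can only be covered by Vasquez and Ferraro, so that assignment is forced.
Picking the cheapest available docent for each shift independently would cost £348, but that ignores the shift limits.
An optimal schedule: Wed-PM→Delgado, Thu-AM→Vasquez+Ferraro, Thu-PM→Kowalski, Fri-AM→Delgado, Fri-PM→Vasquez, Sat-AM→Xiong, Sat-PM→Xiong, Sun-AM→Vasquez+Huang, Sun-PM→Kowalski.
Total: 23 + 33 + 68 + 28 + 23 + 33 + 38 + 38 + 33 + 53 + 28 = £398.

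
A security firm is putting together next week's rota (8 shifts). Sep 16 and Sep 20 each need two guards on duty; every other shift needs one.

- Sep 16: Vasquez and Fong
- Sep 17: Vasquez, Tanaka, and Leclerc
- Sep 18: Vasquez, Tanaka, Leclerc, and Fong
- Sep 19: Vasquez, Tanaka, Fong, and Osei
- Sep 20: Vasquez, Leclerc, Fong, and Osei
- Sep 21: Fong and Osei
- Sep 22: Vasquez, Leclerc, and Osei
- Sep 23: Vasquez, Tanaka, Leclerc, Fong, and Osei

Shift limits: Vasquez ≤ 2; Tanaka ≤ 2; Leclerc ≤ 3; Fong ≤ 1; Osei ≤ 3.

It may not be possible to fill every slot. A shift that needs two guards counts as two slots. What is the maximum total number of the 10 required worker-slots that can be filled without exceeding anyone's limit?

Total capacity across all guards is 2+2+3+1+3 = 11, and 10 slots are needed, so at most 10 can be filled.
An assignment achieving 10: Sep 16→Vasquez+Fong, Sep 17→Vasquez, Sep 18→Tanaka, Sep 19→Tanaka, Sep 20→Leclerc+Osei, Sep 21→Osei, Sep 22→Leclerc, Sep 23→Leclerc.
Loads: Vasquez 2/2, Tanaka 2/2, Leclerc 3/3, Fong 1/1, Osei 2/3.

10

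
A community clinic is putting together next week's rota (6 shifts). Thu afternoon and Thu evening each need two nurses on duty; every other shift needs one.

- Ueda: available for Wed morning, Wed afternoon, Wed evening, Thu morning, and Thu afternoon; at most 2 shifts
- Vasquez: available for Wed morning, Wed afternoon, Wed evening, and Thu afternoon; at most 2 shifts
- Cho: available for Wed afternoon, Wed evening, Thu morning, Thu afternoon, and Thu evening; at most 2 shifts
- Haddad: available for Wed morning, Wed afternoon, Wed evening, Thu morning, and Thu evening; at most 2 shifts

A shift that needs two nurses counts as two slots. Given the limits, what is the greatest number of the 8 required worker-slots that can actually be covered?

Total capacity across all nurses is 2+2+2+2 = 8, and 8 slots are needed, so at most 8 can be filled.
An assignment achieving 8: Wed morning→Ueda, Wed afternoon→Vasquez, Wed evening→Haddad, Thu morning→Ueda, Thu afternoon→Vasquez+Cho, Thu evening→Cho+Haddad.
Loads: Ueda 2/2, Vasquez 2/2, Cho 2/2, Haddad 2/2.

8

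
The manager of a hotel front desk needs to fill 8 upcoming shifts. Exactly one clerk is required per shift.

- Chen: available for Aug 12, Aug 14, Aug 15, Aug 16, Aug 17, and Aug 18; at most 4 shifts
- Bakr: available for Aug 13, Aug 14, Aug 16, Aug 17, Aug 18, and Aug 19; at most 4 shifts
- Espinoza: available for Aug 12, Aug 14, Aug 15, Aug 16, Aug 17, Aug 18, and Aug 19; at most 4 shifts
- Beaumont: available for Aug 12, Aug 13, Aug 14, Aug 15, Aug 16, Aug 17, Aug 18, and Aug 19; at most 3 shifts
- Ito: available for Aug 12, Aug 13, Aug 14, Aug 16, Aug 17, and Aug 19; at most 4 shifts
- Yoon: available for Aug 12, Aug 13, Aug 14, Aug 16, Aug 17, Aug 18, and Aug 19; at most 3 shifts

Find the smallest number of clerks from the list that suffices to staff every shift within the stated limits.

8 slots to fill and no one can take more than 4, so at least ⌈8/4⌉ = 2 clerks are needed.
Chen and Bakr alone can cover everything: Aug 12→Chen, Aug 13→Bakr, Aug 14→Chen, Aug 15→Chen, Aug 16→Chen, Aug 17→Bakr, Aug 18→Bakr, Aug 19→Bakr.

2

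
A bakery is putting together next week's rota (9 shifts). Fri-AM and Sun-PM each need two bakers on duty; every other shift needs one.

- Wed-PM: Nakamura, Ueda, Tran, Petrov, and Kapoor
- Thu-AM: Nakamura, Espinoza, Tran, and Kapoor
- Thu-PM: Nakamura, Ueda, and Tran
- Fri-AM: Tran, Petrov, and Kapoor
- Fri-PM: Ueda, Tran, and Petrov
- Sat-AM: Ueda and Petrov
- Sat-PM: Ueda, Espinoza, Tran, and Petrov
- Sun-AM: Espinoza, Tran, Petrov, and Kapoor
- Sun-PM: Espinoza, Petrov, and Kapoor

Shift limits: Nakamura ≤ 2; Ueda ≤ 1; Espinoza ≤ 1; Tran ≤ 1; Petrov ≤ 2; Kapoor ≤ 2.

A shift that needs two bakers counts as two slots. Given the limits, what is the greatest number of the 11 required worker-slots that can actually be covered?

9

Total capacity across all bakers is 2+1+1+1+2+2 = 9, and 11 slots are needed, so at most 9 can be filled.
An assignment achieving 9: Thu-AM→Nakamura, Thu-PM→Nakamura, Fri-AM→Tran+Petrov, Fri-PM→Petrov, Sat-AM→Ueda, Sun-AM→Kapoor, Sun-PM→Espinoza+Kapoor.
Loads: Nakamura 2/2, Ueda 1/1, Espinoza 1/1, Tran 1/1, Petrov 2/2, Kapoor 2/2.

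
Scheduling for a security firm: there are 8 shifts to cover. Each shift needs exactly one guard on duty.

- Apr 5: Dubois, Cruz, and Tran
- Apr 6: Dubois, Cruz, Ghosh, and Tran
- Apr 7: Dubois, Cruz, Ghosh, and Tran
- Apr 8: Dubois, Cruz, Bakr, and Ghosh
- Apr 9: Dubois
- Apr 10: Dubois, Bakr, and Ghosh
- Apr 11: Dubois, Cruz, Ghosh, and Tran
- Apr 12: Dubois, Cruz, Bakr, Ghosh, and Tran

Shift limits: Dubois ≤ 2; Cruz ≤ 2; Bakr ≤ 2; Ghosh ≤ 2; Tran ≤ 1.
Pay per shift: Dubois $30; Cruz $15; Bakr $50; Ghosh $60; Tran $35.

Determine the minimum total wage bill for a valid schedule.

Apr 9 can only be covered by Dubois, so that assignment is forced.
Picking the cheapest available guard for each shift independently would cost $150, but that ignores the shift limits.
An optimal schedule: Apr 5→Cruz, Apr 6→Cruz, Apr 7→Tran, Apr 8→Bakr, Apr 9→Dubois, Apr 10→Dubois, Apr 11→Ghosh, Apr 12→Bakr.
Total: 15 + 15 + 35 + 50 + 30 + 30 + 60 + 50 = $285.

$285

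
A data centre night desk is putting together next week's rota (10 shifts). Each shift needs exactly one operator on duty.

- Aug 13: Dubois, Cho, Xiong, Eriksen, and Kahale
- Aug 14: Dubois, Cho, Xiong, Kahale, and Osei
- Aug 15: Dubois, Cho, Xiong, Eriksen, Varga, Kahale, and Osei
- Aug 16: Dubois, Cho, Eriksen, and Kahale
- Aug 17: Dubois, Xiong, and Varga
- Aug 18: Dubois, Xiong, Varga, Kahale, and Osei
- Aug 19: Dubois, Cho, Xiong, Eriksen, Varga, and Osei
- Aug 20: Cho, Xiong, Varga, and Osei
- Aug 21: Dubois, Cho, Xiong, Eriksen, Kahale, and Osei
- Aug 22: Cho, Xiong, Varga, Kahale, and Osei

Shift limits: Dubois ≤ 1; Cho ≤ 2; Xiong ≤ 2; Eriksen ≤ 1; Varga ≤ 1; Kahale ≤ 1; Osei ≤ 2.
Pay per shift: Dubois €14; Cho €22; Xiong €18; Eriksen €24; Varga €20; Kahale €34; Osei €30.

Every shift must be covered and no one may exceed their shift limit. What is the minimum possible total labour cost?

Picking the cheapest available operator for each shift independently would cost €148, but that ignores the shift limits.
An optimal schedule: Aug 13→Xiong, Aug 14→Xiong, Aug 15→Osei, Aug 16→Cho, Aug 17→Dubois, Aug 18→Varga, Aug 19→Eriksen, Aug 20→Cho, Aug 21→Osei, Aug 22→Kahale.
Total: 18 + 18 + 30 + 22 + 14 + 20 + 24 + 22 + 30 + 34 = €232.

€232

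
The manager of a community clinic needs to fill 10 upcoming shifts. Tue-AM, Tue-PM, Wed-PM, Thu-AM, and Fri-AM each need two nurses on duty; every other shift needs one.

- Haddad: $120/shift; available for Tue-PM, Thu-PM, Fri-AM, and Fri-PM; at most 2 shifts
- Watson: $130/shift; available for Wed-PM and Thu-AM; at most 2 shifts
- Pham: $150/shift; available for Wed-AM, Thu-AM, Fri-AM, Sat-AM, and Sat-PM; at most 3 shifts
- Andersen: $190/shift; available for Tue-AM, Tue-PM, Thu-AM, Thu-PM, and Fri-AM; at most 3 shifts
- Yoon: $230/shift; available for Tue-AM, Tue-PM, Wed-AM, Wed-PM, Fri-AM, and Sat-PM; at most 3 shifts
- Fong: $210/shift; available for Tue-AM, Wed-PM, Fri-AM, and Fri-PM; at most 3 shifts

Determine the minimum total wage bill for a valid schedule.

$2610

Sat-AM can only be covered by Pham, so that assignment is forced.
Picking the cheapest available nurse for each shift independently would cost $2290, but that ignores the shift limits.
An optimal schedule: Tue-AM→Andersen+Fong, Tue-PM→Andersen+Yoon, Wed-AM→Pham, Wed-PM→Watson+Fong, Thu-AM→Watson+Andersen, Thu-PM→Haddad, Fri-AM→Fong+Yoon, Fri-PM→Haddad, Sat-AM→Pham, Sat-PM→Pham.
Total: 190 + 210 + 190 + 230 + 150 + 130 + 210 + 130 + 190 + 120 + 210 + 230 + 120 + 150 + 150 = $2610.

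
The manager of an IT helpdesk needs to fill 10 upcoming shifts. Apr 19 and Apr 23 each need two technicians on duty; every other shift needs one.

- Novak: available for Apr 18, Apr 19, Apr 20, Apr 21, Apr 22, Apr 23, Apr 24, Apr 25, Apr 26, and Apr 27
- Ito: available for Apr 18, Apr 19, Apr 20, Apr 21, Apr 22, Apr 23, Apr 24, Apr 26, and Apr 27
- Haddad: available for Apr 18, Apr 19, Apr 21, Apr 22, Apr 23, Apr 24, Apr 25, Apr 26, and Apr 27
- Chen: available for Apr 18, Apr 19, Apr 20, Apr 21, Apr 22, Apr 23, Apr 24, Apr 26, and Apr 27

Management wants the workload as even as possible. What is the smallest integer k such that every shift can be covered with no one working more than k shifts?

3

With 4 technicians and 12 worker-slots to fill, someone must work at least ⌈12/4⌉ = 3 shifts, so k ≥ 3.
k = 3 works: Apr 18→Novak, Apr 19→Haddad+Chen, Apr 20→Novak, Apr 21→Ito, Apr 22→Ito, Apr 23→Haddad+Chen, Apr 24→Ito, Apr 25→Novak, Apr 26→Haddad, Apr 27→Chen.
Loads: Novak 3, Ito 3, Haddad 3, Chen 3 — all ≤ 3.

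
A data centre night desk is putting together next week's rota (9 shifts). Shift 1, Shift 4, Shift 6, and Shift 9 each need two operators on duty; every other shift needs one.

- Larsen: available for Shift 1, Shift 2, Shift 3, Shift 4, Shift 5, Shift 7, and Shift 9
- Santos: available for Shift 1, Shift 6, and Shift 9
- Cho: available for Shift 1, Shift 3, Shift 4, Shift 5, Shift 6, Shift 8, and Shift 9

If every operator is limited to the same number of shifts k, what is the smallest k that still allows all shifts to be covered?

With 3 operators and 13 worker-slots to fill, someone must work at least ⌈13/3⌉ = 5 shifts, so k ≥ 5.
k = 5 works: Shift 1→Santos+Cho, Shift 2→Larsen, Shift 3→Larsen, Shift 4→Larsen+Cho, Shift 5→Larsen, Shift 6→Santos+Cho, Shift 7→Larsen, Shift 8→Cho, Shift 9→Santos+Cho.
Loads: Larsen 5, Santos 3, Cho 5 — all ≤ 5.

5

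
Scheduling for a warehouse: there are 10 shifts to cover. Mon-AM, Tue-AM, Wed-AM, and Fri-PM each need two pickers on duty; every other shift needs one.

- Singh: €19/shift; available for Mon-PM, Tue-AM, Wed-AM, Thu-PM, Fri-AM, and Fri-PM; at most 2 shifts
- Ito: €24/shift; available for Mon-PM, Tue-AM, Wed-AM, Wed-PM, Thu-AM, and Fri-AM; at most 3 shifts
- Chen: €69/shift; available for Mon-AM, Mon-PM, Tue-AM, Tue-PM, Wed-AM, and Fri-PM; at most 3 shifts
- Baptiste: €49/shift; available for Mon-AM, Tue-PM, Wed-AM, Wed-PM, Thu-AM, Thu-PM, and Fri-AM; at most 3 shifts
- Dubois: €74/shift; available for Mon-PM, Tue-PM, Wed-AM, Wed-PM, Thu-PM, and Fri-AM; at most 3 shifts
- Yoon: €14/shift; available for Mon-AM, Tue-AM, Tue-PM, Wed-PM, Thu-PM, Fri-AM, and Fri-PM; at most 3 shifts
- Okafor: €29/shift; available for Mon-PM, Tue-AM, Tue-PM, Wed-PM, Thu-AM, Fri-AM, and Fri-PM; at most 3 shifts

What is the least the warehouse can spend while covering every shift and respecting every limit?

€386

Picking the cheapest available picker for each shift independently would cost €271, but that ignores the shift limits.
An optimal schedule: Mon-AM→Yoon+Baptiste, Mon-PM→Singh, Tue-AM→Ito+Okafor, Tue-PM→Yoon, Wed-AM→Ito+Baptiste, Wed-PM→Okafor, Thu-AM→Ito, Thu-PM→Yoon, Fri-AM→Baptiste, Fri-PM→Singh+Okafor.
Total: 14 + 49 + 19 + 24 + 29 + 14 + 24 + 49 + 29 + 24 + 14 + 49 + 19 + 29 = €386.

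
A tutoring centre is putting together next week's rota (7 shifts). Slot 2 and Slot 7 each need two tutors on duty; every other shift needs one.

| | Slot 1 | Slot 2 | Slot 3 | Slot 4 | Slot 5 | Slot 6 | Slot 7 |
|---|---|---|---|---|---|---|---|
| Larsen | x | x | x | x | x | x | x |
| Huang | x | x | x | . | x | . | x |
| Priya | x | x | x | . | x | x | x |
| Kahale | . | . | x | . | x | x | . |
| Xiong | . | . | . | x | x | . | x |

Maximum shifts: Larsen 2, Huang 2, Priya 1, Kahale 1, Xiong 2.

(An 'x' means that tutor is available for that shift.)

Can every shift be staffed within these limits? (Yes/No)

Total capacity is 2+2+1+1+2 = 8 but 9 worker-slots are needed — infeasible.

No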